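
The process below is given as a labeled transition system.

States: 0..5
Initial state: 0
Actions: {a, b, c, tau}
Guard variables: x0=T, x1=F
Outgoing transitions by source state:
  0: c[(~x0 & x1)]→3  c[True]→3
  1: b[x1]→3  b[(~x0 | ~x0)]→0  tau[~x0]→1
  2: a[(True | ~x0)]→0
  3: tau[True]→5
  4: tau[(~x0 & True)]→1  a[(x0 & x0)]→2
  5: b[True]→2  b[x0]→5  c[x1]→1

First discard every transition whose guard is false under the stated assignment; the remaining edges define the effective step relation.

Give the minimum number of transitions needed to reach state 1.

Answer: UNREACHABLE

Analysis:
BFS to 1:
  L0 = {0}
  L1 = {3}
  L2 = {5}
  L3 = {2}
1 never appears.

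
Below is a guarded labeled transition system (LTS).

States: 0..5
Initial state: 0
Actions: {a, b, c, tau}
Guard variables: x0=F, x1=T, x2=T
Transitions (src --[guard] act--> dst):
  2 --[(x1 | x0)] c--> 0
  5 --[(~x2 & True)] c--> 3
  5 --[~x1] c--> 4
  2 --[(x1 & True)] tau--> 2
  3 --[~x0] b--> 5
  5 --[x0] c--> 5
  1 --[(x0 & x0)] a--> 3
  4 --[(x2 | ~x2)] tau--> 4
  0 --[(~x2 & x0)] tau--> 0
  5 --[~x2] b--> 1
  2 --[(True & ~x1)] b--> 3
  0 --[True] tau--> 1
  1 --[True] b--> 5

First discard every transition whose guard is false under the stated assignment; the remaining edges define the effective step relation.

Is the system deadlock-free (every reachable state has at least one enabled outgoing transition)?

R = {0,1,5}
  0: tau→1  [1 exit(s)]
  1: b→5  [1 exit(s)]
  5: ∅  [deadlock]
witness 5: tau·b

Answer: DEADLOCK at state 5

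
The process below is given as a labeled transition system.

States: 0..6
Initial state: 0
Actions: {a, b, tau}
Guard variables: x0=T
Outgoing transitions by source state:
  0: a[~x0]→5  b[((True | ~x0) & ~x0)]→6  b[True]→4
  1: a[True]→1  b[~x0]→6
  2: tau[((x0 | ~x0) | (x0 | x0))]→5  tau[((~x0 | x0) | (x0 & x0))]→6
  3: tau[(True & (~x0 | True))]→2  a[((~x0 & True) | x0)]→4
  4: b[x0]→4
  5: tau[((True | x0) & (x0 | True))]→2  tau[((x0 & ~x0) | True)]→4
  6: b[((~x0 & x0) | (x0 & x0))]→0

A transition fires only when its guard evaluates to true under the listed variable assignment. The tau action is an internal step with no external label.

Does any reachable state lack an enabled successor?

R = {0,4}
  0: b→4  [1 exit(s)]
  4: b→4  [1 exit(s)]

Answer: DEADLOCK-FREE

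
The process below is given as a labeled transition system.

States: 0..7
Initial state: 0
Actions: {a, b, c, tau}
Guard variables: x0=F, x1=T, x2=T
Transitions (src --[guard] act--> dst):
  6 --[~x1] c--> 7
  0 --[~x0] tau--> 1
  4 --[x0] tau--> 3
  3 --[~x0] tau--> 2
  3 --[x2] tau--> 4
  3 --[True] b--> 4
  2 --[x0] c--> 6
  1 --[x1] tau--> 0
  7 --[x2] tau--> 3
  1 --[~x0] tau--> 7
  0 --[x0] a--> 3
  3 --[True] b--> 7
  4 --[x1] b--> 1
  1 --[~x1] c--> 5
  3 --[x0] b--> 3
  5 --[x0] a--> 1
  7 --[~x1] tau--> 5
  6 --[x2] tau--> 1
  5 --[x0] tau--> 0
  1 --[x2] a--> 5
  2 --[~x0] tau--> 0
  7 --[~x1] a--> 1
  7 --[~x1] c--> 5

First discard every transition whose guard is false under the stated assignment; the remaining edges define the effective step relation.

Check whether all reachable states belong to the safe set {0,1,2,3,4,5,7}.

Safe = {0,1,2,3,4,5,7}
Reach set: {0,1,2,3,4,5,7}
  0: ✓
  1: ✓
  2: ✓
  3: ✓
  4: ✓
  5: ✓
  7: ✓

Answer: INVARIANT HOLDS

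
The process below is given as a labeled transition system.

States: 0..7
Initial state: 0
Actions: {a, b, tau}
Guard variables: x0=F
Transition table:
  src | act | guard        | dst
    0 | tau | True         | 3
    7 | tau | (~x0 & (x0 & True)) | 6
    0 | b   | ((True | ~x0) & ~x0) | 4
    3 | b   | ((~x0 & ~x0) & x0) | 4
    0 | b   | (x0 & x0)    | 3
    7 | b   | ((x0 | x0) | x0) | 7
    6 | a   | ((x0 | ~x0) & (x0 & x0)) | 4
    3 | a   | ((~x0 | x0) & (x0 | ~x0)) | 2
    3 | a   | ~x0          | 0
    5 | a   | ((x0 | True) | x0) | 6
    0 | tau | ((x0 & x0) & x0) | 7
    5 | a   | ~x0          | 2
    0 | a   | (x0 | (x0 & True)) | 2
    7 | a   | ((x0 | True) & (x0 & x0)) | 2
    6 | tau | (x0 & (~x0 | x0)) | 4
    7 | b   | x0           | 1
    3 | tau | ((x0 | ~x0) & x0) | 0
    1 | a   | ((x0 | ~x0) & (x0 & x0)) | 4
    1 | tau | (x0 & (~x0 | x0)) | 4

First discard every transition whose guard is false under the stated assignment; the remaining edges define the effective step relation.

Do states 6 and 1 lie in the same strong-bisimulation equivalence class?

Refine partition for ~:
  round 0: {{0,1,2,3,4,5,6,7}}
  round 1: {{0},{1,2,4,6,7},{3,5}}
  round 2: {{0},{1,2,4,6,7},{3},{5}}
4 equivalence class(es) (converged in 3)
[6]={1,2,4,6,7}  [1]={1,2,4,6,7}

Answer: BISIMILAR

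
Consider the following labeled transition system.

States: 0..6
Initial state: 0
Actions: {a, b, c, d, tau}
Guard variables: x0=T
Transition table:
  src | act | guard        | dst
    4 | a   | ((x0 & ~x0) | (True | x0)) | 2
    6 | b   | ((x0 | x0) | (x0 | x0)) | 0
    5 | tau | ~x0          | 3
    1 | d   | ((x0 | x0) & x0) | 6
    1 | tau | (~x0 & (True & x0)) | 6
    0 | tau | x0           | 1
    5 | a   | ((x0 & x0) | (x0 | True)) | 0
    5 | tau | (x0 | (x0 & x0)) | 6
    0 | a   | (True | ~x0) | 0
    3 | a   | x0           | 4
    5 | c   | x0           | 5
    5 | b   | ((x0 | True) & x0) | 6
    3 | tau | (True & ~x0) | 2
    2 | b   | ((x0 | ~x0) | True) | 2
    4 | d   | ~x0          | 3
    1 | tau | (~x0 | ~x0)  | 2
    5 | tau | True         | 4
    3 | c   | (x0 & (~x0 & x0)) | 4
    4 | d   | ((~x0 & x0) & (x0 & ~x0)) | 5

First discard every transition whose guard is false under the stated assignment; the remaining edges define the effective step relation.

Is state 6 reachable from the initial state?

After dropping false guards: 12 live edges.
Layer 0: {0}
Layer 1: {1}  cumulative {0,1}
Layer 2: {6}  cumulative {0,1,6}
Reach set: {0,1,6}
Path to 6: tau·d

Answer: REACHABLE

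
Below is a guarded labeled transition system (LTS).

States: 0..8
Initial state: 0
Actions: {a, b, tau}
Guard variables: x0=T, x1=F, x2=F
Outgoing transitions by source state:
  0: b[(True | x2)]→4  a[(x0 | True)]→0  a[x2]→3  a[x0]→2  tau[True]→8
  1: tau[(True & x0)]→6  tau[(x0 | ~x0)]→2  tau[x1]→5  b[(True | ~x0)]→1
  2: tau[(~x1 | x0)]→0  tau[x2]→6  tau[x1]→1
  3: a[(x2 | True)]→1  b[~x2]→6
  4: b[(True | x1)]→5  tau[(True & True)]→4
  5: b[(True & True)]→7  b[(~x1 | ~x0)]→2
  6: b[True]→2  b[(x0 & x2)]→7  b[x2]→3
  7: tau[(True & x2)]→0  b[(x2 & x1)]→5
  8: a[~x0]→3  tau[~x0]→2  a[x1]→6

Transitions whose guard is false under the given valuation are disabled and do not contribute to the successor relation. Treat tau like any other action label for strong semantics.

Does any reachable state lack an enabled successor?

Reach set: {0,2,4,5,7,8}
  0: a→0  a→2  b→4  tau→8  [deg 4]
  2: tau→0  [deg 1]
  4: b→5  tau→4  [deg 2]
  5: b→2  b→7  [deg 2]
  7: ∅  [deadlock]
  8: ∅  [deadlock]
Path to 7: b·b·b

Answer: DEADLOCK at state 7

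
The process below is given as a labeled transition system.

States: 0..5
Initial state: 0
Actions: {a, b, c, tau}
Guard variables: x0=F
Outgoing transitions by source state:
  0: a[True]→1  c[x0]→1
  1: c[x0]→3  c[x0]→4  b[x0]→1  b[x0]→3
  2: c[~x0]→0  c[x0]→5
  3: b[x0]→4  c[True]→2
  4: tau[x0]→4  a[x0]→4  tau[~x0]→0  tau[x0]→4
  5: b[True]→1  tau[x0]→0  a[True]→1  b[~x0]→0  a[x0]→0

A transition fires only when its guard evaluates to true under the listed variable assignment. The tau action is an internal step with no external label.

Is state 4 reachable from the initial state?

Answer: UNREACHABLE

Analysis:
After dropping false guards: 7 live edges.
L0 = {0}
L1 = {1}  total {0,1}
R = {0,1}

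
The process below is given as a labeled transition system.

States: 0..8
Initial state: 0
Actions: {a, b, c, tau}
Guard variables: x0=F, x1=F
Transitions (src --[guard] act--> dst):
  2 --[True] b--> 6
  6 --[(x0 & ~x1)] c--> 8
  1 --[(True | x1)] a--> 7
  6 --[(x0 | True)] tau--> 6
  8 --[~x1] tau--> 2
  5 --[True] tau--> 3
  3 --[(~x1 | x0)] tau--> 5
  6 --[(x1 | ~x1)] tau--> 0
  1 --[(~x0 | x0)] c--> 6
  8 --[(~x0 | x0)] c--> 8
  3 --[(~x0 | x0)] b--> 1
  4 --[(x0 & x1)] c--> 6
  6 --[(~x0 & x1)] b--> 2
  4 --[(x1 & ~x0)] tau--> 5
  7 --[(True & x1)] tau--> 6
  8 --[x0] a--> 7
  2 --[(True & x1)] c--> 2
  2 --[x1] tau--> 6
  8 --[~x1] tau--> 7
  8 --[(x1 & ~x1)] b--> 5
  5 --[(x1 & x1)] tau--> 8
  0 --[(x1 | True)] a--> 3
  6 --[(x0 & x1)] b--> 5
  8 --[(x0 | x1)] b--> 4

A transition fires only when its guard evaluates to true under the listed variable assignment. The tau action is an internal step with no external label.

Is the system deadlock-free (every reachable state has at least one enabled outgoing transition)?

Answer: DEADLOCK at state 7

Analysis:
Reachable = {0,1,3,5,6,7}
  0: a→3  [deg 1]
  1: a→7  c→6  [deg 2]
  3: b→1  tau→5  [deg 2]
  5: tau→3  [deg 1]
  6: tau→0  tau→6  [deg 2]
  7: ∅  [STUCK]
trace reaching 7: a·b·a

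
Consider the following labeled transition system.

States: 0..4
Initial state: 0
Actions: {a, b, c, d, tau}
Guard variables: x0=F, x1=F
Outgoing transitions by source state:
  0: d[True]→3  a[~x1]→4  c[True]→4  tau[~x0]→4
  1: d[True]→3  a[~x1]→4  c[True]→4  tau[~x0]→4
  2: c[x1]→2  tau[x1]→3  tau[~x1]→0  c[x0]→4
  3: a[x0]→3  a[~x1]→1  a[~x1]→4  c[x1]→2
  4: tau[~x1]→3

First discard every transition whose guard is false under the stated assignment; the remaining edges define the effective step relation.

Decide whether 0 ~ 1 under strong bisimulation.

Bisimulation quotient by refinement:
  P[0] = {{0,1,2,3,4}}
  P[1] = {{0,1},{2,4},{3}}
  P[2] = {{0,1},{2},{3},{4}}
Fixed point at round 3; 4 class(es).
0∈{0,1}, 1∈{0,1}

Answer: BISIMILAR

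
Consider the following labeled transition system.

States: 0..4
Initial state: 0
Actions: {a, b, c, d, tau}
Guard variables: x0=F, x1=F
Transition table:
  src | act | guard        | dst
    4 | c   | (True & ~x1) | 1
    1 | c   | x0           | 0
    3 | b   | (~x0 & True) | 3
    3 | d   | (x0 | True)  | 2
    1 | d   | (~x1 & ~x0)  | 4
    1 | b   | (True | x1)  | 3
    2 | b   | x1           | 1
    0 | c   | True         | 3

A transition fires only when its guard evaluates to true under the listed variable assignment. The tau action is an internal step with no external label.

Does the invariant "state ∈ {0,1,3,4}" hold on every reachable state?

Answer: INVARIANT VIOLATED at state 2

Analysis:
Inv-set: {0,1,3,4}
R = {0,2,3}
  0: safe
  2: VIOLATES
  3: safe
reach 2 via c·d — violates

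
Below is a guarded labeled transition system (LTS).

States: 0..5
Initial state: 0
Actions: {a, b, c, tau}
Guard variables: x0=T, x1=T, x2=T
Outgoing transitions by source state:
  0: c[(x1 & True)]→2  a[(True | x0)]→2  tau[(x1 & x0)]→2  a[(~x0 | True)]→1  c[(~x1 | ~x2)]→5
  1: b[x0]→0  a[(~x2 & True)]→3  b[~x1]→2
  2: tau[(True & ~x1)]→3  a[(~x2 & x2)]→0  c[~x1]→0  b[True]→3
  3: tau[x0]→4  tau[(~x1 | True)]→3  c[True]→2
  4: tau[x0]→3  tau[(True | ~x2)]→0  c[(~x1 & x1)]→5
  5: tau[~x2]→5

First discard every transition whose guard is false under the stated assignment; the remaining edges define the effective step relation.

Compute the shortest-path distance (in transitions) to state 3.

Answer: 2

Trace:
Breadth-first toward 3:
  depth 0: {0}
  depth 1: {1,2}
  depth 2: {3}
3 enters at depth 2; path a·b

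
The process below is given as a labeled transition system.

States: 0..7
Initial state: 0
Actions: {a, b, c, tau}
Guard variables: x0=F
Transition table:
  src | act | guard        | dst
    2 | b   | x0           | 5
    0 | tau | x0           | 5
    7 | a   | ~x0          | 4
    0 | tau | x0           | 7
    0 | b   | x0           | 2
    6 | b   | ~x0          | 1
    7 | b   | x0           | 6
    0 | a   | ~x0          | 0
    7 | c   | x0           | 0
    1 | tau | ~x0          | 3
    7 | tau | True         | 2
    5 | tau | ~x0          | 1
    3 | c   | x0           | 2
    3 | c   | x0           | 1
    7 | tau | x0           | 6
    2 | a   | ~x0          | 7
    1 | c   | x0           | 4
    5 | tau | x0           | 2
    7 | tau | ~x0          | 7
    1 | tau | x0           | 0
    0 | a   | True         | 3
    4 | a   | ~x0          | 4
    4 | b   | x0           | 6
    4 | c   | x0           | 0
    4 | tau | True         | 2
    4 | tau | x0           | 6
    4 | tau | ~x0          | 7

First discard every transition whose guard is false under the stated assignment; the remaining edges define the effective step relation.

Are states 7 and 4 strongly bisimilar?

Bisimulation quotient by refinement:
  π0 = {{0,1,2,3,4,5,6,7}}
  π1 = {{0,2},{1,5},{3},{4,7},{6}}
  π2 = {{0},{1},{2},{3},{4,7},{5},{6}}
stable after 3 split(s): 7 block(s)
[7]={4,7}  [4]={4,7}

Answer: BISIMILAR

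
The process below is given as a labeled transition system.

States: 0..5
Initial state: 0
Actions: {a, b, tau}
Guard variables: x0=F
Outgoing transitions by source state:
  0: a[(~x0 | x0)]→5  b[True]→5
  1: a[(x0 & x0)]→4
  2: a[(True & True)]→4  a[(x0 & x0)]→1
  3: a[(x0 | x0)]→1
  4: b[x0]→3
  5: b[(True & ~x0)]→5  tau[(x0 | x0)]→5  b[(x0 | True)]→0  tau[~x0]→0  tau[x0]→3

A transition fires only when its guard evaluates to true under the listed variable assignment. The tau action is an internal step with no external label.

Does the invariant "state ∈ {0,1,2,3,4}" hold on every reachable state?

Safe = {0,1,2,3,4}
Reachable = {0,5}
  0: safe
  5: VIOLATES
reach 5 via a — violates

Answer: INVARIANT VIOLATED at state 5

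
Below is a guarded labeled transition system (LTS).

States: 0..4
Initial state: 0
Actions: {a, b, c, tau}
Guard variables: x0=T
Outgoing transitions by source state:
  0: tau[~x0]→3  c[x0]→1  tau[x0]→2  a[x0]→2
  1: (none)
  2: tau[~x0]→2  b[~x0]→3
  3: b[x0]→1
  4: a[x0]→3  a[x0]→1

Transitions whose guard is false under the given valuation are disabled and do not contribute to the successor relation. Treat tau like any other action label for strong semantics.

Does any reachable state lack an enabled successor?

Answer: DEADLOCK at state 1

Working:
R = {0,1,2}
  0: a→2  c→1  tau→2  [deg 3]
  1: ∅  [deadlock]
  2: ∅  [deadlock]
Path to 1: c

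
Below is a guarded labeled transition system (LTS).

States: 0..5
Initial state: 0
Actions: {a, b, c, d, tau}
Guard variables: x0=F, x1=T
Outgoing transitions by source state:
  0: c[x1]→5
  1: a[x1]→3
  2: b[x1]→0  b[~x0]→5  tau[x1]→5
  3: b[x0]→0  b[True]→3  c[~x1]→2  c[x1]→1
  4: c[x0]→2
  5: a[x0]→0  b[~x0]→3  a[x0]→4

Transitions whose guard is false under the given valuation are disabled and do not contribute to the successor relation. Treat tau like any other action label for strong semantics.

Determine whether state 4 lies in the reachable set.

Answer: UNREACHABLE

Analysis:
Guard filter leaves 8 enabled edge(s).
L0 = {0}
L1 = {5}  total {0,5}
L2 = {3}  total {0,3,5}
L3 = {1}  total {0,1,3,5}
R = {0,1,3,5}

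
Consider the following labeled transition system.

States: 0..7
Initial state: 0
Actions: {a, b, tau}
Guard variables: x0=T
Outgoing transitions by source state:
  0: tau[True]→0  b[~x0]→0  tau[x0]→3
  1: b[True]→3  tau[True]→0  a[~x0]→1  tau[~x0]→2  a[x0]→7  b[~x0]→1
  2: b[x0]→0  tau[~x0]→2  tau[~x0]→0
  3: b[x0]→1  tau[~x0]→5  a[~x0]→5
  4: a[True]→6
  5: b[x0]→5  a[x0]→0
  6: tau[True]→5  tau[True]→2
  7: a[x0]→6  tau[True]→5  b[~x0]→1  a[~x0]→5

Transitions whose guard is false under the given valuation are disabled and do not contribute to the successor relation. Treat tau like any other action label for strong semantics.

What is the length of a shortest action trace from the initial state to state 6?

Layered search for 6:
  depth 0: {0}
  depth 1: {3}
  depth 2: {1}
  depth 3: {7}
  depth 4: {5,6}
depth(6)=4, e.g. tau·b·a·a

Answer: 4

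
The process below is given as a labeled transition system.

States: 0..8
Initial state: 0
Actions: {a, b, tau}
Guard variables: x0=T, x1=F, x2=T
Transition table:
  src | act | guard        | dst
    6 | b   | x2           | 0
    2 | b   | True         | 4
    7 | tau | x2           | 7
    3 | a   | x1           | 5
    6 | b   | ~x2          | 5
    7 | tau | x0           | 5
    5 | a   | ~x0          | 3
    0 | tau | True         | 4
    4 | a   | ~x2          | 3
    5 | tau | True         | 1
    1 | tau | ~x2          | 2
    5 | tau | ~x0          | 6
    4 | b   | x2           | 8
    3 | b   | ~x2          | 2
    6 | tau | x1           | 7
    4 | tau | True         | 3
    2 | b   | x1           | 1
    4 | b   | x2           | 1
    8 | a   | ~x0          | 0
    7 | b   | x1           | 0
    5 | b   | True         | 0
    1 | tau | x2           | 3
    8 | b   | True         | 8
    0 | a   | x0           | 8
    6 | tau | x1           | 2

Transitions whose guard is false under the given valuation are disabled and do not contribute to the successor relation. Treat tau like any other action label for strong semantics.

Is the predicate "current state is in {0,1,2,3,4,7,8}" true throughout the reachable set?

Inv-set: {0,1,2,3,4,7,8}
R = {0,1,3,4,8}
  0: safe
  1: safe
  3: safe
  4: safe
  8: safe

Answer: INVARIANT HOLDS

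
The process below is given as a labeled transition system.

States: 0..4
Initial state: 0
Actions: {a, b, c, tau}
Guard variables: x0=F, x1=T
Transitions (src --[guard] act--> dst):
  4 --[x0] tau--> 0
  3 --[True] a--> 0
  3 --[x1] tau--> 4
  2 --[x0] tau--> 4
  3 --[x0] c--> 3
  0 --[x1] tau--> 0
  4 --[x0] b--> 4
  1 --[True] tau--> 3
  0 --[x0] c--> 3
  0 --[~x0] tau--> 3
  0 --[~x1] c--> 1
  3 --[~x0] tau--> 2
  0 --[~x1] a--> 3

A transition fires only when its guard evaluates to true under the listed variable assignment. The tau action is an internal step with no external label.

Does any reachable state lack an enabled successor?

R = {0,2,3,4}
  0: tau→0  tau→3  [2 exit(s)]
  2: ∅  [deadlock]
  3: a→0  tau→2  tau→4  [3 exit(s)]
  4: ∅  [deadlock]
witness 2: tau·tau

Answer: DEADLOCK at state 2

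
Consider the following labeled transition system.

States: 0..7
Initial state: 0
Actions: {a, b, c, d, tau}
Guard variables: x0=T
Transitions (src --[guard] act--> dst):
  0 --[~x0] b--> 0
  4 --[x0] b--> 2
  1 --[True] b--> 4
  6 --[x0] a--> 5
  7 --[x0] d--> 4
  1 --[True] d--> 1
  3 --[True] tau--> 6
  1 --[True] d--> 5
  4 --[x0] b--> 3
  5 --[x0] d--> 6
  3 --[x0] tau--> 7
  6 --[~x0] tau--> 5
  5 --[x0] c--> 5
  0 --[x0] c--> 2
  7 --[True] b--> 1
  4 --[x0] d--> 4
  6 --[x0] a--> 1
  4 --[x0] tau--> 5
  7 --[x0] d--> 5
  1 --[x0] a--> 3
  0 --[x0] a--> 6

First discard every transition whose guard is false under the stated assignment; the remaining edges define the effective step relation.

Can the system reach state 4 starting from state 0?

Answer: REACHABLE

Working:
Guard filter leaves 19 enabled edge(s).
depth 0: {0}
depth 1: {2,6}  now seen {0,2,6}
depth 2: {1,5}  now seen {0,1,2,5,6}
depth 3: {3,4}  now seen {0,1,2,3,4,5,6}
depth 4: {7}  now seen {0,1,2,3,4,5,6,7}
Reach set: {0,1,2,3,4,5,6,7}
Path to 4: a·a·b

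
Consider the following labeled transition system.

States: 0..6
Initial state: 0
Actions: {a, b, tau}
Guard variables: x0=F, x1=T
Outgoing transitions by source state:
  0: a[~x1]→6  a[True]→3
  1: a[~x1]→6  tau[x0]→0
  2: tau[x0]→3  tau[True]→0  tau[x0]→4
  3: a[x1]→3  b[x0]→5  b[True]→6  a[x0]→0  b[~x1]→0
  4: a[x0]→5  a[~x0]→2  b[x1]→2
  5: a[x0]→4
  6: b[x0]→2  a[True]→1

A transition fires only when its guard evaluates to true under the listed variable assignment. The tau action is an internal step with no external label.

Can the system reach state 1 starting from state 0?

Answer: REACHABLE

Trace:
After dropping false guards: 7 live edges.
L0 = {0}
L1 = {3}  now seen {0,3}
L2 = {6}  now seen {0,3,6}
L3 = {1}  now seen {0,1,3,6}
R = {0,1,3,6}
trace reaching 1: a·b·a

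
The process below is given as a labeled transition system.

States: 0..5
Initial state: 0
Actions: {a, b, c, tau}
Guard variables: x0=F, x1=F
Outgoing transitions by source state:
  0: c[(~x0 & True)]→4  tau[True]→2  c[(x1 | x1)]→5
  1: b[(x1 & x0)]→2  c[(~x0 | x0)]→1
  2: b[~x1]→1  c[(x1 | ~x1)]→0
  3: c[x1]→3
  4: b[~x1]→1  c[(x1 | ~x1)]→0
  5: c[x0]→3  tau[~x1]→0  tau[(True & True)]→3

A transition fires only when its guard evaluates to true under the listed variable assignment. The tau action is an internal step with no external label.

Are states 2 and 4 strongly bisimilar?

Bisimulation quotient by refinement:
  round 0: {{0,1,2,3,4,5}}
  round 1: {{0},{1},{2,4},{3},{5}}
Fixed point at round 2; 5 class(es).
class of 2: {2,4}; class of 4: {2,4}

Answer: BISIMILAR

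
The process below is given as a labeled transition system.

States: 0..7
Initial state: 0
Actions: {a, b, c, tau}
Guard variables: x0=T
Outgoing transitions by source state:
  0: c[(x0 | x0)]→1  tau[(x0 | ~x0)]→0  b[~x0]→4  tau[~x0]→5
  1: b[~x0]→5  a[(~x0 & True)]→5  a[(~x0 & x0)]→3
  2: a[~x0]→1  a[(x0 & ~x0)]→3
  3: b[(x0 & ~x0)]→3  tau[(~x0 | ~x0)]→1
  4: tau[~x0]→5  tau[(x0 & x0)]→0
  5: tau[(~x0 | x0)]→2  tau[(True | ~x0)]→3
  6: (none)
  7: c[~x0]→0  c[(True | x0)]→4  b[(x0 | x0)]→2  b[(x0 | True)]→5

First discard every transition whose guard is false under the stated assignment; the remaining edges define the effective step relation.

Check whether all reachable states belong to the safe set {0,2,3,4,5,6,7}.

Answer: INVARIANT VIOLATED at state 1

Analysis:
Allowed set {0,2,3,4,5,6,7}
Reachable = {0,1}
  0: safe
  1: ✗ unsafe
witness against invariant: c → 1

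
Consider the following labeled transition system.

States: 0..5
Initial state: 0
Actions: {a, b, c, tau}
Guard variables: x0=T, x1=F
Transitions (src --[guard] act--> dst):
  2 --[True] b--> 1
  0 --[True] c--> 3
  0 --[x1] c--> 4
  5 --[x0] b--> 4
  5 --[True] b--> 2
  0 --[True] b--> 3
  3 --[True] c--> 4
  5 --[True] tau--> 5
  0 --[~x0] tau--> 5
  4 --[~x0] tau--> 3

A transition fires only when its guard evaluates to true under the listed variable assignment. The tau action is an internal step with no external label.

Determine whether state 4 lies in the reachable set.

After dropping false guards: 7 live edges.
L0 = {0}
L1 = {3}  total {0,3}
L2 = {4}  total {0,3,4}
R = {0,3,4}
witness 4: c·c

Answer: REACHABLE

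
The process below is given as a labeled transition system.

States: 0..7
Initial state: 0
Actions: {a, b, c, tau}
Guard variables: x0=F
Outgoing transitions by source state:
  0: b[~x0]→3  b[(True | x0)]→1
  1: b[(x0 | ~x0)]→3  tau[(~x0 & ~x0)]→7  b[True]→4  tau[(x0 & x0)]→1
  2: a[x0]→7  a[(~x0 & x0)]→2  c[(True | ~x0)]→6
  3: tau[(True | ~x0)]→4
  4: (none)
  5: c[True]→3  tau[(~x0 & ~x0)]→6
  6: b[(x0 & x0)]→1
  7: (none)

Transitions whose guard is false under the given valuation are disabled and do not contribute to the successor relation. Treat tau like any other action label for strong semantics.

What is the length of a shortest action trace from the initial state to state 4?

Breadth-first toward 4:
  L0 = {0}
  L1 = {1,3}
  L2 = {4,7}
first hit 4 at d=2 via b·b

Answer: 2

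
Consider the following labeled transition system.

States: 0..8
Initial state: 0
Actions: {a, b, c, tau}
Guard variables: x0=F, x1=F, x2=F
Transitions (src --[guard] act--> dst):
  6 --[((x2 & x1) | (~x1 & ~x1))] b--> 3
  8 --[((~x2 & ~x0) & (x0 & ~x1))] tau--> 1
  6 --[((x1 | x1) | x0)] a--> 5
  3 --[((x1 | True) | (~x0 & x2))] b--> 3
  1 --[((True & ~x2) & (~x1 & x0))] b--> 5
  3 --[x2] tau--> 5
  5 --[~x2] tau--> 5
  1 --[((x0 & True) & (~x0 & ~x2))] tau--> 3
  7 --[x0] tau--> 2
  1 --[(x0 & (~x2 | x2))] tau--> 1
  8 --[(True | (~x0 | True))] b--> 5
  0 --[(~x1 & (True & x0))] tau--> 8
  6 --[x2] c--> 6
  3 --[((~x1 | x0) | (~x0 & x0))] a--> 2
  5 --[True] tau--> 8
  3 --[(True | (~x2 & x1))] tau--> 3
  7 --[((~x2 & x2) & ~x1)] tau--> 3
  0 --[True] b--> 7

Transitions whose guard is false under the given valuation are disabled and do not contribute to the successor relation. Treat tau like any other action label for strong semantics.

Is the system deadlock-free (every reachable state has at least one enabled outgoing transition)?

R = {0,7}
  0: b→7  [1 out]
  7: ∅  [no exit]
Path to 7: b

Answer: DEADLOCK at state 7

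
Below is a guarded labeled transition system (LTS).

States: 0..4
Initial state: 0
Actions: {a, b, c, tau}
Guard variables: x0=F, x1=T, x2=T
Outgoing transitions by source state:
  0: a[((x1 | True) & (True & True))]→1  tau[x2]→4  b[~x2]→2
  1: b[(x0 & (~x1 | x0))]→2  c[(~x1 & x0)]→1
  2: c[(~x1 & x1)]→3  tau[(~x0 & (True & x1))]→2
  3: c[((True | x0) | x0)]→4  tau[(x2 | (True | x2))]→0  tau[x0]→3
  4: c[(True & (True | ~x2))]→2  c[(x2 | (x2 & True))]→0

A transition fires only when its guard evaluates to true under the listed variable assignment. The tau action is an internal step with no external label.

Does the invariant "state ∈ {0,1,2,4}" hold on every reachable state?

Answer: INVARIANT HOLDS

Analysis:
Allowed set {0,1,2,4}
R = {0,1,2,4}
  0: safe
  1: safe
  2: safe
  4: safe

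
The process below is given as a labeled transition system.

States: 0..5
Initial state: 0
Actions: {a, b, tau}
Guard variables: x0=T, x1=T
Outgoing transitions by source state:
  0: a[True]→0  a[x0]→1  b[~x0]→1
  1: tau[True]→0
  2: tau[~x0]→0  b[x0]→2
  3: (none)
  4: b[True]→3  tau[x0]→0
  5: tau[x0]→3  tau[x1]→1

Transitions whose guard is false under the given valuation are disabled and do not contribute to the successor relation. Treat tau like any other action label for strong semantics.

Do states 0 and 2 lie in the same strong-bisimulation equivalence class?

Refine partition for ~:
  round 0: {{0,1,2,3,4,5}}
  round 1: {{0},{1,5},{2},{3},{4}}
  round 2: {{0},{1},{2},{3},{4},{5}}
6 equivalence class(es) (converged in 3)
0∈{0}, 2∈{2}

Answer: NOT BISIMILAR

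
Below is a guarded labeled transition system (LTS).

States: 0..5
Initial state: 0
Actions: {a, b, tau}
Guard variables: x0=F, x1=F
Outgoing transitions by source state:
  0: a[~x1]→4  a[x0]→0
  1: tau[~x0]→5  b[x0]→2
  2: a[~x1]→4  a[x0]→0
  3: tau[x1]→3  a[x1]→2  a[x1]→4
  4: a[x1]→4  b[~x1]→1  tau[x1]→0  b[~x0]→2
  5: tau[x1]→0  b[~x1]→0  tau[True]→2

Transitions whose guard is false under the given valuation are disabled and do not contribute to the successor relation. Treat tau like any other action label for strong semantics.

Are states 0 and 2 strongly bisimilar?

Refine partition for ~:
  round 0: {{0,1,2,3,4,5}}
  round 1: {{0,2},{1},{3},{4},{5}}
5 equivalence class(es) (converged in 2)
class of 0: {0,2}; class of 2: {0,2}

Answer: BISIMILAR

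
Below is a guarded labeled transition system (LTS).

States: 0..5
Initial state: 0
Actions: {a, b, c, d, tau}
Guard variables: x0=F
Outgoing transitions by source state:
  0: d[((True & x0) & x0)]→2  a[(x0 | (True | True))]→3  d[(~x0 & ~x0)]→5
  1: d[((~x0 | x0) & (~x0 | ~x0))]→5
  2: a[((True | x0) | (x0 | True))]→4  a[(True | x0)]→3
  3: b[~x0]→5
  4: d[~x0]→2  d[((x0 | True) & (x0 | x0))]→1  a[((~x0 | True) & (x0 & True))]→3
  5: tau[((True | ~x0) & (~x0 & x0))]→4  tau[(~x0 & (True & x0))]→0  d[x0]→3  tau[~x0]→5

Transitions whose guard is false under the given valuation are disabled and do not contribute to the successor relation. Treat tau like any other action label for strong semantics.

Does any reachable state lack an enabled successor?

Answer: DEADLOCK-FREE

Working:
Reachable = {0,3,5}
  0: a→3  d→5  [2 out]
  3: b→5  [1 out]
  5: tau→5  [1 out]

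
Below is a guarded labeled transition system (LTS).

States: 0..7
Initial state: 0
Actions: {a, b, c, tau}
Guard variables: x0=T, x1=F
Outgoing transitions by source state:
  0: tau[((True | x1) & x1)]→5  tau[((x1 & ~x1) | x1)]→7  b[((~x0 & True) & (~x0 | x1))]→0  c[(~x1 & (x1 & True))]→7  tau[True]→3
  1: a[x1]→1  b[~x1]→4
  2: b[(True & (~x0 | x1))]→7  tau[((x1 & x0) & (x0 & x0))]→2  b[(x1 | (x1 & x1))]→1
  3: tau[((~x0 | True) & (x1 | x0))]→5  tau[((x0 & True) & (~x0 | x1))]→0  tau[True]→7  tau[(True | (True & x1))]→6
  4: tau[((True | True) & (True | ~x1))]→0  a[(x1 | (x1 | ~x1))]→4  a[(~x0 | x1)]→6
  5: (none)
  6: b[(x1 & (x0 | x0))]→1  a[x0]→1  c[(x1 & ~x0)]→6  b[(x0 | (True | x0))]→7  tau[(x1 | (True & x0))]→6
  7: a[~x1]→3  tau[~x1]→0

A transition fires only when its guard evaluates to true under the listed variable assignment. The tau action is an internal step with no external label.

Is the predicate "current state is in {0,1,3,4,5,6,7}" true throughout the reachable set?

Inv-set: {0,1,3,4,5,6,7}
Reachable = {0,1,3,4,5,6,7}
  0: safe
  1: safe
  3: safe
  4: safe
  5: safe
  6: safe
  7: safe

Answer: INVARIANT HOLDS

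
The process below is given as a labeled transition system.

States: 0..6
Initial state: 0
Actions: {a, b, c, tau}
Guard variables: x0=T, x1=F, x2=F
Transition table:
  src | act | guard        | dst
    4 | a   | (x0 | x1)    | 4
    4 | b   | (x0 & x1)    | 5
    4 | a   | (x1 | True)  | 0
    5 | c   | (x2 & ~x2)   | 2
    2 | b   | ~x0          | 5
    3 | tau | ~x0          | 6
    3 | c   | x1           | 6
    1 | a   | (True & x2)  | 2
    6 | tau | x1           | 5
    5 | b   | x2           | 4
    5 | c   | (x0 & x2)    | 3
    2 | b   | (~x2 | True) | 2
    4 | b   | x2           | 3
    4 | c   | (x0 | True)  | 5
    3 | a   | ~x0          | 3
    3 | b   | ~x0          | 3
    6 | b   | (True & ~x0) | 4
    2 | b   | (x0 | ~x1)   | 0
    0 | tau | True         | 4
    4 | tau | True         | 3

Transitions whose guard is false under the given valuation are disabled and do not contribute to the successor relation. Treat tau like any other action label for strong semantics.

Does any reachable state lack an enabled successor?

R = {0,3,4,5}
  0: tau→4  [deg 1]
  3: ∅  [STUCK]
  4: a→0  a→4  c→5  tau→3  [deg 4]
  5: ∅  [STUCK]
witness 3: tau·tau

Answer: DEADLOCK at state 3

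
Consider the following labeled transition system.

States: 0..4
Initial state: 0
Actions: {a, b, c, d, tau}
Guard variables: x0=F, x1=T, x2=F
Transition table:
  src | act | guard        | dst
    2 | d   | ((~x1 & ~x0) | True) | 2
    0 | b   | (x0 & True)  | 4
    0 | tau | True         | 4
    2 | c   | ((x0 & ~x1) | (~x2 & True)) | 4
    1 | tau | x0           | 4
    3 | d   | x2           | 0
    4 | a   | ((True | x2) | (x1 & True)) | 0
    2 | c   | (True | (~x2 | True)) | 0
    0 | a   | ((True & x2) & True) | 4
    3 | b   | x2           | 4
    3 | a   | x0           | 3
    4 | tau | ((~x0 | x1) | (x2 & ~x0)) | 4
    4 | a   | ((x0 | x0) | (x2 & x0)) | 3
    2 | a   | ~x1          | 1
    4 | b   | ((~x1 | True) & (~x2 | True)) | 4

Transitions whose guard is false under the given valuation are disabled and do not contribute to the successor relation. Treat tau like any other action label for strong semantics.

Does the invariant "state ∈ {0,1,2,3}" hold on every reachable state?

Answer: INVARIANT VIOLATED at state 4

Trace:
Inv-set: {0,1,2,3}
Reach set: {0,4}
  0: safe
  4: outside
witness against invariant: tau → 4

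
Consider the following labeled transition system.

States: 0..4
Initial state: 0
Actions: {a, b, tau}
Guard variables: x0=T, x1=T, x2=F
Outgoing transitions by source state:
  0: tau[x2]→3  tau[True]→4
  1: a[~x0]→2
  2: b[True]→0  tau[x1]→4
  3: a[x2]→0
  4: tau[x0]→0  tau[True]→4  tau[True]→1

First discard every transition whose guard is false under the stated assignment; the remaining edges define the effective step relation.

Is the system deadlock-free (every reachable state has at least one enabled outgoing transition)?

Answer: DEADLOCK at state 1

Analysis:
Reach set: {0,1,4}
  0: tau→4  [1 out]
  1: ∅  [STUCK]
  4: tau→0  tau→1  tau→4  [3 out]
Path to 1: tau·tau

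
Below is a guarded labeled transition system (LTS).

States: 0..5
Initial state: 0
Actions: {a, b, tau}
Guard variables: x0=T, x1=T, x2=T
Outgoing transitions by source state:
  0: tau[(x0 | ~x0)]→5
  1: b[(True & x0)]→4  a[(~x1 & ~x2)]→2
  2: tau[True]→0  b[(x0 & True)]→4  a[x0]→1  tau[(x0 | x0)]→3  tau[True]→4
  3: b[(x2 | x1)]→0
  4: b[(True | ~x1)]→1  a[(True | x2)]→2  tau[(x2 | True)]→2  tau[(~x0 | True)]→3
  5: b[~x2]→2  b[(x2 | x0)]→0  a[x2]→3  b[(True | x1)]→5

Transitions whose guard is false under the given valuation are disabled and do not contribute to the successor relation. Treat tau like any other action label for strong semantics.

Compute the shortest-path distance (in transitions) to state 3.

Answer: 2

Working:
Breadth-first toward 3:
  depth 0: {0}
  depth 1: {5}
  depth 2: {3}
depth(3)=2, e.g. tau·a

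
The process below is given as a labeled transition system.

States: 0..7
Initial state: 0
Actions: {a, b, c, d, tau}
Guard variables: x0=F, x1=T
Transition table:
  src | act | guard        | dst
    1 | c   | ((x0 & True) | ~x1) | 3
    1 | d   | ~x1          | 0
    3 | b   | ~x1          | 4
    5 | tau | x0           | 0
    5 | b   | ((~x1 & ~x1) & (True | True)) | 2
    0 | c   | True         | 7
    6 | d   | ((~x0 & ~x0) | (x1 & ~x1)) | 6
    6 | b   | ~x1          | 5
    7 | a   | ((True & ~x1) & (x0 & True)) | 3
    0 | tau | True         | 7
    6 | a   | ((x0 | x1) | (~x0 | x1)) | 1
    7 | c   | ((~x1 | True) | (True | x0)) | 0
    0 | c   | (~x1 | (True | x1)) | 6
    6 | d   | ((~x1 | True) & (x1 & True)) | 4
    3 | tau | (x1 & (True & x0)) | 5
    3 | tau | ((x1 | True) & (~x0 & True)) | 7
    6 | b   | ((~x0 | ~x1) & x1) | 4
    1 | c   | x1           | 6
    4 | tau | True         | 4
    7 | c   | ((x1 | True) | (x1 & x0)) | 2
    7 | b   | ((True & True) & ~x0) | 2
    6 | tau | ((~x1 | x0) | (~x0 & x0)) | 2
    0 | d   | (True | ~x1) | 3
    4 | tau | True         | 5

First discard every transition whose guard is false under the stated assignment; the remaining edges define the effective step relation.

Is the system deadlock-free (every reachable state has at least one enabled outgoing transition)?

R = {0,1,2,3,4,5,6,7}
  0: c→6  c→7  d→3  tau→7  [4 out]
  1: c→6  [1 out]
  2: ∅  [deadlock]
  3: tau→7  [1 out]
  4: tau→4  tau→5  [2 out]
  5: ∅  [deadlock]
  6: a→1  b→4  d→4  d→6  [4 out]
  7: b→2  c→0  c→2  [3 out]
Path to 2: c·c

Answer: DEADLOCK at state 2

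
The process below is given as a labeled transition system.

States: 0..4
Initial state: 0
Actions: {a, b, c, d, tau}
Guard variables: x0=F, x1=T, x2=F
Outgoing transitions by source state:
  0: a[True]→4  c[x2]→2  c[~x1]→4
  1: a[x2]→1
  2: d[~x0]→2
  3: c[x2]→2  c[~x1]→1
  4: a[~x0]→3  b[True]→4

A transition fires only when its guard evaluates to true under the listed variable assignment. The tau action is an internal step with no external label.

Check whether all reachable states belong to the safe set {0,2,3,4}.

Answer: INVARIANT HOLDS

Analysis:
Allowed set {0,2,3,4}
Reachable = {0,3,4}
  0: safe
  3: safe
  4: safe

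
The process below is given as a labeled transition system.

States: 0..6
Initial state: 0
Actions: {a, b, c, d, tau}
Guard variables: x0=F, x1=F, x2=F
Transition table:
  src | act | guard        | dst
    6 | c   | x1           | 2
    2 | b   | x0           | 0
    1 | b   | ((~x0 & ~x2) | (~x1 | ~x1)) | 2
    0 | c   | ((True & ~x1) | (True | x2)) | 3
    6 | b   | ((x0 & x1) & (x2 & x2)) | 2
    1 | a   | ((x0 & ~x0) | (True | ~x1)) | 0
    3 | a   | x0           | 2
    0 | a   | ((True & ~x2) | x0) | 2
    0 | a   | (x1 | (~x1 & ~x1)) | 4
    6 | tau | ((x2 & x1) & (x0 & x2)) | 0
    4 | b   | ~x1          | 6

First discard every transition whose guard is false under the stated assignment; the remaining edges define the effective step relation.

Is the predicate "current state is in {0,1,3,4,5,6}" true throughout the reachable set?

Answer: INVARIANT VIOLATED at state 2

Working:
Safe = {0,1,3,4,5,6}
R = {0,2,3,4,6}
  0: safe
  2: ✗ unsafe
  3: safe
  4: safe
  6: safe
counterexample path to 2: a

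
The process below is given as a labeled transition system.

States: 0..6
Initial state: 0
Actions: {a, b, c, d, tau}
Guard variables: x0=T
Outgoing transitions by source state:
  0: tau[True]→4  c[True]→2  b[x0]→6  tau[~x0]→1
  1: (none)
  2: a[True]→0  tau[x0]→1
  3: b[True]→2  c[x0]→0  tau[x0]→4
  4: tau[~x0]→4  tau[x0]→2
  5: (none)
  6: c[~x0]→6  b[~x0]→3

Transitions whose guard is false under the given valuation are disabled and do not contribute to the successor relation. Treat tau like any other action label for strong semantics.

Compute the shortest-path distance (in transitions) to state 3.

Layered search for 3:
  L0 = {0}
  L1 = {2,4,6}
  L2 = {1}
3 never appears.

Answer: UNREACHABLE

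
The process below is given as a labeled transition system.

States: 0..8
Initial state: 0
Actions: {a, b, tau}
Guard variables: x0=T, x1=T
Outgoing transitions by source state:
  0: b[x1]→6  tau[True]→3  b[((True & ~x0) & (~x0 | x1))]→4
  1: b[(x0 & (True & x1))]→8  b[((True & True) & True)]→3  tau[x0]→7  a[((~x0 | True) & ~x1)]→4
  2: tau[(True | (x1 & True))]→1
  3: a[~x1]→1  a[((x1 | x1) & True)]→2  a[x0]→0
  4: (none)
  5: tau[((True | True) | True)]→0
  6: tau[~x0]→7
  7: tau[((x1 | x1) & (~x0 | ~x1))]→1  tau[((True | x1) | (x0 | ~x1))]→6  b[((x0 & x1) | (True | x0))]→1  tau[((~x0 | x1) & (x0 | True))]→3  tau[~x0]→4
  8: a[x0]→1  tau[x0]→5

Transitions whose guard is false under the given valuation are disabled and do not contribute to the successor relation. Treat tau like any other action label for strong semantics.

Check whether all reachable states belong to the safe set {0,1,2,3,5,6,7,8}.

Inv-set: {0,1,2,3,5,6,7,8}
R = {0,1,2,3,5,6,7,8}
  0: ✓
  1: ✓
  2: ✓
  3: ✓
  5: ✓
  6: ✓
  7: ✓
  8: ✓

Answer: INVARIANT HOLDS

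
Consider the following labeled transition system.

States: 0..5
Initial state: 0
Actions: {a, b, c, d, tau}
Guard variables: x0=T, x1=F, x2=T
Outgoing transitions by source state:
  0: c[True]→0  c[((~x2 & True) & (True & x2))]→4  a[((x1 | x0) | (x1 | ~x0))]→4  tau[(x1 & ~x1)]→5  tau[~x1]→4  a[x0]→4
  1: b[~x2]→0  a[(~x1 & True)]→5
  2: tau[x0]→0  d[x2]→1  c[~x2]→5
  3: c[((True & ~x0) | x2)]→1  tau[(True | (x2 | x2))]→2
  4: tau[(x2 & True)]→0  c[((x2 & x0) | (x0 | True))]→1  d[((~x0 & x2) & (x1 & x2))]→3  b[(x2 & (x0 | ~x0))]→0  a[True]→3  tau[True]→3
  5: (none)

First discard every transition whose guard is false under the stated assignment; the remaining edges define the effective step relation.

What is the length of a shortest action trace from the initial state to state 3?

Breadth-first toward 3:
  Layer 0: {0}
  Layer 1: {4}
  Layer 2: {1,3}
3 enters at depth 2; path a·a

Answer: 2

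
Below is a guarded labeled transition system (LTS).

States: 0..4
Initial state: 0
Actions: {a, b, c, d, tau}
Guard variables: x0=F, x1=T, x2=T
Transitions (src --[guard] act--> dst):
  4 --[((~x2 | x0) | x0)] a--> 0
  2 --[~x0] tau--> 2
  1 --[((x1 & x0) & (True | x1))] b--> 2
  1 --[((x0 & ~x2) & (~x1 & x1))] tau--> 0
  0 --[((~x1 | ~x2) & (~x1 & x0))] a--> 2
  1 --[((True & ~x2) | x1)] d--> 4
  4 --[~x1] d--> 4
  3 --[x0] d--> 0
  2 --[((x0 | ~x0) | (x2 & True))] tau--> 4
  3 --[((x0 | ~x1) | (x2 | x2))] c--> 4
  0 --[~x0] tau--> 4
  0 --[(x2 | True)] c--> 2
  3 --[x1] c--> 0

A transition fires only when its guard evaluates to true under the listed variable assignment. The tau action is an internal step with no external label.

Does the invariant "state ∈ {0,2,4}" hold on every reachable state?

Allowed set {0,2,4}
R = {0,2,4}
  0: ok
  2: ok
  4: ok

Answer: INVARIANT HOLDS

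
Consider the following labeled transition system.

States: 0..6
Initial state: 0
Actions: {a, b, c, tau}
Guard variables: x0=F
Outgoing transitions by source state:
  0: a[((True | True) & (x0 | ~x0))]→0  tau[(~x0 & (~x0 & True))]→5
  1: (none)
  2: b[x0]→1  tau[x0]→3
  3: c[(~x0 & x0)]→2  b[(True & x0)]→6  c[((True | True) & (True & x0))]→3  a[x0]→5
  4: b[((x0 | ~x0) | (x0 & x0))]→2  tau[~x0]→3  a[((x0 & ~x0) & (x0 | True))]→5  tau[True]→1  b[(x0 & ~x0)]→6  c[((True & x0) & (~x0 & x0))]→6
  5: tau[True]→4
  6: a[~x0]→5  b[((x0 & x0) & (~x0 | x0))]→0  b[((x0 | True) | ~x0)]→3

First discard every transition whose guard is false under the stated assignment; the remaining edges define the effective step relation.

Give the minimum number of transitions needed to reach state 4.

Layered search for 4:
  depth 0: {0}
  depth 1: {5}
  depth 2: {4}
first hit 4 at d=2 via tau·tau

Answer: 2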